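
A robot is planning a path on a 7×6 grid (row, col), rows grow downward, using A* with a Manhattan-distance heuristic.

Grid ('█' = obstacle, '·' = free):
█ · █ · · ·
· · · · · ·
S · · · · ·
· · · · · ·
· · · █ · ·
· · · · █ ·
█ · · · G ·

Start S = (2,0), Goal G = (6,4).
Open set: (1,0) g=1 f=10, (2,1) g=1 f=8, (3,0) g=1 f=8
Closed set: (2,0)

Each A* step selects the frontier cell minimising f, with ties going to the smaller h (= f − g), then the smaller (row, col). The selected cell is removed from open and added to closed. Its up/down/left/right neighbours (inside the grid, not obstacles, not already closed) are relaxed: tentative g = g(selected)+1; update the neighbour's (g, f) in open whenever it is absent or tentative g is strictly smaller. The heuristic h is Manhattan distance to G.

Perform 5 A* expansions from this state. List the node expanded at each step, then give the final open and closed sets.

order=[(2,1) → (2,2) → (2,3) → (2,4) → (3,4)]; open=[(1,0) g=1 f=10, (1,1) g=2 f=10, (1,2) g=3 f=10, (1,3) g=4 f=10, (1,4) g=5 f=10, (2,5) g=5 f=10, (3,0) g=1 f=8, (3,1) g=2 f=8, (3,2) g=3 f=8, (3,3) g=4 f=8, (3,5) g=6 f=10, (4,4) g=6 f=8]; closed=[(2,0), (2,1), (2,2), (2,3), (2,4), (3,4)]

step 1: expand (2,1) (f=8, h=7) → closed; open now [(1,0) g=1 f=10, (1,1) g=2 f=10, (2,2) g=2 f=8, (3,0) g=1 f=8, (3,1) g=2 f=8]
step 2: expand (2,2) (f=8, h=6) → closed; open now [(1,0) g=1 f=10, (1,1) g=2 f=10, (1,2) g=3 f=10, (2,3) g=3 f=8, (3,0) g=1 f=8, (3,1) g=2 f=8, (3,2) g=3 f=8]
step 3: expand (2,3) (f=8, h=5) → closed; open now [(1,0) g=1 f=10, (1,1) g=2 f=10, (1,2) g=3 f=10, (1,3) g=4 f=10, (2,4) g=4 f=8, (3,0) g=1 f=8, (3,1) g=2 f=8, (3,2) g=3 f=8, (3,3) g=4 f=8]
step 4: expand (2,4) (f=8, h=4) → closed; open now [(1,0) g=1 f=10, (1,1) g=2 f=10, (1,2) g=3 f=10, (1,3) g=4 f=10, (1,4) g=5 f=10, (2,5) g=5 f=10, (3,0) g=1 f=8, (3,1) g=2 f=8, (3,2) g=3 f=8, (3,3) g=4 f=8, (3,4) g=5 f=8]
step 5: expand (3,4) (f=8, h=3) → closed; open now [(1,0) g=1 f=10, (1,1) g=2 f=10, (1,2) g=3 f=10, (1,3) g=4 f=10, (1,4) g=5 f=10, (2,5) g=5 f=10, (3,0) g=1 f=8, (3,1) g=2 f=8, (3,2) g=3 f=8, (3,3) g=4 f=8, (3,5) g=6 f=10, (4,4) g=6 f=8]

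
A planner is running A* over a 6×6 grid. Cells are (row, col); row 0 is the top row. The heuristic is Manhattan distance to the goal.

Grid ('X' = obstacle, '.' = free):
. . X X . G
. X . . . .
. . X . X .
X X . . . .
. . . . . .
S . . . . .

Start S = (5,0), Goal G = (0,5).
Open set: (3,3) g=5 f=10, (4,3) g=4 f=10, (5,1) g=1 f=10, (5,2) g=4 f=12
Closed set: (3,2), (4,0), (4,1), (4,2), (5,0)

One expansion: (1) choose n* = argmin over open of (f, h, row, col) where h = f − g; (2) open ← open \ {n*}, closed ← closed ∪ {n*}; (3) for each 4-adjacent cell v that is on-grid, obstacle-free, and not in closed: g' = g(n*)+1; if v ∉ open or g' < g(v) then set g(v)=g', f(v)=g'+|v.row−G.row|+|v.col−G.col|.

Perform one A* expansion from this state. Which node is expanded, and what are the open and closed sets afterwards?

step 1: expand (3,3) (f=10, h=5) → closed; open now [(2,3) g=6 f=10, (3,4) g=6 f=10, (4,3) g=4 f=10, (5,1) g=1 f=10, (5,2) g=4 f=12]

expanded=(3,3); open=[(2,3) g=6 f=10, (3,4) g=6 f=10, (4,3) g=4 f=10, (5,1) g=1 f=10, (5,2) g=4 f=12]; closed=[(3,2), (3,3), (4,0), (4,1), (4,2), (5,0)]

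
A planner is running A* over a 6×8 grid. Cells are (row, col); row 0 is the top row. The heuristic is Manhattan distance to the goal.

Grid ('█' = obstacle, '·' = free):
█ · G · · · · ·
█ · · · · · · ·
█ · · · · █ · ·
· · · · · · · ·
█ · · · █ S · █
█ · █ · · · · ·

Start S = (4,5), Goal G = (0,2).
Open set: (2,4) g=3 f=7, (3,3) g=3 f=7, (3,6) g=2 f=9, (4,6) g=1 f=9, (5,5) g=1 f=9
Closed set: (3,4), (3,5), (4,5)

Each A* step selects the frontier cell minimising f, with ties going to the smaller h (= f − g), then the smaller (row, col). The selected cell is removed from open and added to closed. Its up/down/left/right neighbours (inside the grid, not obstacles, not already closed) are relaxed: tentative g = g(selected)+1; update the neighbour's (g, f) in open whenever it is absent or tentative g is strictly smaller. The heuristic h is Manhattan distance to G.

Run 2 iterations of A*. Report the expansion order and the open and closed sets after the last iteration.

step 1: expand (2,4) (f=7, h=4) → closed; open now [(1,4) g=4 f=7, (2,3) g=4 f=7, (3,3) g=3 f=7, (3,6) g=2 f=9, (4,6) g=1 f=9, (5,5) g=1 f=9]
step 2: expand (1,4) (f=7, h=3) → closed; open now [(0,4) g=5 f=7, (1,3) g=5 f=7, (1,5) g=5 f=9, (2,3) g=4 f=7, (3,3) g=3 f=7, (3,6) g=2 f=9, (4,6) g=1 f=9, (5,5) g=1 f=9]

order=[(2,4) → (1,4)]; open=[(0,4) g=5 f=7, (1,3) g=5 f=7, (1,5) g=5 f=9, (2,3) g=4 f=7, (3,3) g=3 f=7, (3,6) g=2 f=9, (4,6) g=1 f=9, (5,5) g=1 f=9]; closed=[(1,4), (2,4), (3,4), (3,5), (4,5)]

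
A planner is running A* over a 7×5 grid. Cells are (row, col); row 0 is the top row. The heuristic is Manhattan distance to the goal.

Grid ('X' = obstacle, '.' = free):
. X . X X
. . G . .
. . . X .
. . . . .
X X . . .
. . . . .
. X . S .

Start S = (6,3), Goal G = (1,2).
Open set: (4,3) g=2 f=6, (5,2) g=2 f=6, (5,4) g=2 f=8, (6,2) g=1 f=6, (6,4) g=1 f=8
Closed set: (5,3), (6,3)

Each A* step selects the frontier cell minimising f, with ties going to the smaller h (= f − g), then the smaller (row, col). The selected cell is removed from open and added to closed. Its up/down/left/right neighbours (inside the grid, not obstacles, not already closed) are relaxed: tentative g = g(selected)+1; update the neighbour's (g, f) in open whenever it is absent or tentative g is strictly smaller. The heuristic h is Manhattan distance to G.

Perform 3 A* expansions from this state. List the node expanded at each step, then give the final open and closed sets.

step 1: expand (4,3) (f=6, h=4) → closed; open now [(3,3) g=3 f=6, (4,2) g=3 f=6, (4,4) g=3 f=8, (5,2) g=2 f=6, (5,4) g=2 f=8, (6,2) g=1 f=6, (6,4) g=1 f=8]
step 2: expand (3,3) (f=6, h=3) → closed; open now [(3,2) g=4 f=6, (3,4) g=4 f=8, (4,2) g=3 f=6, (4,4) g=3 f=8, (5,2) g=2 f=6, (5,4) g=2 f=8, (6,2) g=1 f=6, (6,4) g=1 f=8]
step 3: expand (3,2) (f=6, h=2) → closed; open now [(2,2) g=5 f=6, (3,1) g=5 f=8, (3,4) g=4 f=8, (4,2) g=3 f=6, (4,4) g=3 f=8, (5,2) g=2 f=6, (5,4) g=2 f=8, (6,2) g=1 f=6, (6,4) g=1 f=8]

order=[(4,3) → (3,3) → (3,2)]; open=[(2,2) g=5 f=6, (3,1) g=5 f=8, (3,4) g=4 f=8, (4,2) g=3 f=6, (4,4) g=3 f=8, (5,2) g=2 f=6, (5,4) g=2 f=8, (6,2) g=1 f=6, (6,4) g=1 f=8]; closed=[(3,2), (3,3), (4,3), (5,3), (6,3)]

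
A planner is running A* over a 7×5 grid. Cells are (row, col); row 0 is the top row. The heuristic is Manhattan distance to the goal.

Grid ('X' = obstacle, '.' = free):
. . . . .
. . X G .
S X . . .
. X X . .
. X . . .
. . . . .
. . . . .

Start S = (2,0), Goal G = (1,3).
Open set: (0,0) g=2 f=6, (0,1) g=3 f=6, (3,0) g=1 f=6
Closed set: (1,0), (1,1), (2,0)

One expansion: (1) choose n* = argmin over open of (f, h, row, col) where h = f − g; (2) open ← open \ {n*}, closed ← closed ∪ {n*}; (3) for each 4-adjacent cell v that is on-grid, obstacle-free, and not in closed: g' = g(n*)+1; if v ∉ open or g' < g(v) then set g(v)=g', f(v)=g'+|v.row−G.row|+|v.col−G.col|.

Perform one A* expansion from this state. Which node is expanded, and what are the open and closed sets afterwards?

step 1: expand (0,1) (f=6, h=3) → closed; open now [(0,0) g=2 f=6, (0,2) g=4 f=6, (3,0) g=1 f=6]

expanded=(0,1); open=[(0,0) g=2 f=6, (0,2) g=4 f=6, (3,0) g=1 f=6]; closed=[(0,1), (1,0), (1,1), (2,0)]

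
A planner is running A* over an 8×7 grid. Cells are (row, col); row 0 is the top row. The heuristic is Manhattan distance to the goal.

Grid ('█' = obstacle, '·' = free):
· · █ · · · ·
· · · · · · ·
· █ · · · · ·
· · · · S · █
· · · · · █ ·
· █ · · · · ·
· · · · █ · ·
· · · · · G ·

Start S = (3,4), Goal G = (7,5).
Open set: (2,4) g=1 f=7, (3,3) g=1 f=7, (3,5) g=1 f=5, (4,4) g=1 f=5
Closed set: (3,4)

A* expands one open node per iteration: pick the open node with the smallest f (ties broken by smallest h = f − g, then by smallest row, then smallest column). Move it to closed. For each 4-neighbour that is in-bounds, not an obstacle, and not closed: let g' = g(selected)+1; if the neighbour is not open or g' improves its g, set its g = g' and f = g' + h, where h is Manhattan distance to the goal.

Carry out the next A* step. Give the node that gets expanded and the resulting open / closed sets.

expanded=(3,5); open=[(2,4) g=1 f=7, (2,5) g=2 f=7, (3,3) g=1 f=7, (4,4) g=1 f=5]; closed=[(3,4), (3,5)]

step 1: expand (3,5) (f=5, h=4) → closed; open now [(2,4) g=1 f=7, (2,5) g=2 f=7, (3,3) g=1 f=7, (4,4) g=1 f=5]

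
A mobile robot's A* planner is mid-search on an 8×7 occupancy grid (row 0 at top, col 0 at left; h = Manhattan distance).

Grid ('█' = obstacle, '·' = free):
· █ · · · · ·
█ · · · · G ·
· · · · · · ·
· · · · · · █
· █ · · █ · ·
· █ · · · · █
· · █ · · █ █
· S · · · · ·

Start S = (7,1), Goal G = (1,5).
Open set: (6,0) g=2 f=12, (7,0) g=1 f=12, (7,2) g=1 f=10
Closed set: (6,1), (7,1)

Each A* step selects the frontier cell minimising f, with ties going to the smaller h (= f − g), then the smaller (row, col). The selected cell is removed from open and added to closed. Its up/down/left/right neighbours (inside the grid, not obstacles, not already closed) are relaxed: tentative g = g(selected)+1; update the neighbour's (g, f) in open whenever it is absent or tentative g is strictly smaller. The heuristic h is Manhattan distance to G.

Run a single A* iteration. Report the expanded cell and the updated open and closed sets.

step 1: expand (7,2) (f=10, h=9) → closed; open now [(6,0) g=2 f=12, (7,0) g=1 f=12, (7,3) g=2 f=10]

expanded=(7,2); open=[(6,0) g=2 f=12, (7,0) g=1 f=12, (7,3) g=2 f=10]; closed=[(6,1), (7,1), (7,2)]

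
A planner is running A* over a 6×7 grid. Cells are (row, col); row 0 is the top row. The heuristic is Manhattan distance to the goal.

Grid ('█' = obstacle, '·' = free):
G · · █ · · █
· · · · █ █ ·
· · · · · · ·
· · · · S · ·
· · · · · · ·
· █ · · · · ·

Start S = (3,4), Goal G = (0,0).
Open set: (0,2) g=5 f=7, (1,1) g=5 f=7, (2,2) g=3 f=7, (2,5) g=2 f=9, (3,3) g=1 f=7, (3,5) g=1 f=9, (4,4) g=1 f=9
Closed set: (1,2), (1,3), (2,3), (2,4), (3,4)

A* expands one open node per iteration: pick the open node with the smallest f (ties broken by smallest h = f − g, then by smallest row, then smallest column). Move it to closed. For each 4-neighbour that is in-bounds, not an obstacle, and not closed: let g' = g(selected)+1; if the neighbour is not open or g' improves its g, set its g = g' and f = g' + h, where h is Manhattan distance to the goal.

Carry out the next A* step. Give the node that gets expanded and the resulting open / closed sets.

step 1: expand (0,2) (f=7, h=2) → closed; open now [(0,1) g=6 f=7, (1,1) g=5 f=7, (2,2) g=3 f=7, (2,5) g=2 f=9, (3,3) g=1 f=7, (3,5) g=1 f=9, (4,4) g=1 f=9]

expanded=(0,2); open=[(0,1) g=6 f=7, (1,1) g=5 f=7, (2,2) g=3 f=7, (2,5) g=2 f=9, (3,3) g=1 f=7, (3,5) g=1 f=9, (4,4) g=1 f=9]; closed=[(0,2), (1,2), (1,3), (2,3), (2,4), (3,4)]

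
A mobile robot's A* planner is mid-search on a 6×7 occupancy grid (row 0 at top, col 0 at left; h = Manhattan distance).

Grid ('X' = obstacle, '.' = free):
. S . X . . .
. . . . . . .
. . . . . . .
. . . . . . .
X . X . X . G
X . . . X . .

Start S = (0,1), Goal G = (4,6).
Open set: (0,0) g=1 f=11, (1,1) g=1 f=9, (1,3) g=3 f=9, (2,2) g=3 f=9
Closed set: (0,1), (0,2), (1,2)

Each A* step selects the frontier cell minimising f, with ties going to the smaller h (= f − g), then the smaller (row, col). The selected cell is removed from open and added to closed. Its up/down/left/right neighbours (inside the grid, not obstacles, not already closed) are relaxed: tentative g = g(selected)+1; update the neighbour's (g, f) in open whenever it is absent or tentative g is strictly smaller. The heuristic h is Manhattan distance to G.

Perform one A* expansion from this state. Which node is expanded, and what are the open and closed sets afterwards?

expanded=(1,3); open=[(0,0) g=1 f=11, (1,1) g=1 f=9, (1,4) g=4 f=9, (2,2) g=3 f=9, (2,3) g=4 f=9]; closed=[(0,1), (0,2), (1,2), (1,3)]

step 1: expand (1,3) (f=9, h=6) → closed; open now [(0,0) g=1 f=11, (1,1) g=1 f=9, (1,4) g=4 f=9, (2,2) g=3 f=9, (2,3) g=4 f=9]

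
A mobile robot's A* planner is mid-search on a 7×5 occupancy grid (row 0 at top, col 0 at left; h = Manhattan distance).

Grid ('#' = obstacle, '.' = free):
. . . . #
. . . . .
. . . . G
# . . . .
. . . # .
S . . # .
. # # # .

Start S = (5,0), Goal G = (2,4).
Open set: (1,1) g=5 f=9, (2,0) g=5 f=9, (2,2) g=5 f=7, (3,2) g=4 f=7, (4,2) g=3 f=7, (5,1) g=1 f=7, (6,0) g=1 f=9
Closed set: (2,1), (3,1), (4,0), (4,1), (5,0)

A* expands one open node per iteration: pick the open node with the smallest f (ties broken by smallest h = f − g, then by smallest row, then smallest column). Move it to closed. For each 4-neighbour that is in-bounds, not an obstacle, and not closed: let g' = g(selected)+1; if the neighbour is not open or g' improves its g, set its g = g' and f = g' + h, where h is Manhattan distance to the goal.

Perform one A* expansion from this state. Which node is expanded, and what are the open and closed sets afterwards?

step 1: expand (2,2) (f=7, h=2) → closed; open now [(1,1) g=5 f=9, (1,2) g=6 f=9, (2,0) g=5 f=9, (2,3) g=6 f=7, (3,2) g=4 f=7, (4,2) g=3 f=7, (5,1) g=1 f=7, (6,0) g=1 f=9]

expanded=(2,2); open=[(1,1) g=5 f=9, (1,2) g=6 f=9, (2,0) g=5 f=9, (2,3) g=6 f=7, (3,2) g=4 f=7, (4,2) g=3 f=7, (5,1) g=1 f=7, (6,0) g=1 f=9]; closed=[(2,1), (2,2), (3,1), (4,0), (4,1), (5,0)]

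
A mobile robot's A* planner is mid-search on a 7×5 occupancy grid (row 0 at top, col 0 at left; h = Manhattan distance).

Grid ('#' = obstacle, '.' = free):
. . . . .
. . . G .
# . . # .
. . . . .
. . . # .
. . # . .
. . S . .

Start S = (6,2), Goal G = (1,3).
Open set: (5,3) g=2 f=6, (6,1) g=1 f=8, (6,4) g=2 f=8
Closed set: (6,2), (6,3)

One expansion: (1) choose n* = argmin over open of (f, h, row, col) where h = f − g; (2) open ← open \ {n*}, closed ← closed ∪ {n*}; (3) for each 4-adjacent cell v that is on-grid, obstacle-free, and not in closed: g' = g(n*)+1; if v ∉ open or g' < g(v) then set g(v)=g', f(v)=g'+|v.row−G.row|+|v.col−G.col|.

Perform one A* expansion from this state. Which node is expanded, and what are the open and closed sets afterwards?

step 1: expand (5,3) (f=6, h=4) → closed; open now [(5,4) g=3 f=8, (6,1) g=1 f=8, (6,4) g=2 f=8]

expanded=(5,3); open=[(5,4) g=3 f=8, (6,1) g=1 f=8, (6,4) g=2 f=8]; closed=[(5,3), (6,2), (6,3)]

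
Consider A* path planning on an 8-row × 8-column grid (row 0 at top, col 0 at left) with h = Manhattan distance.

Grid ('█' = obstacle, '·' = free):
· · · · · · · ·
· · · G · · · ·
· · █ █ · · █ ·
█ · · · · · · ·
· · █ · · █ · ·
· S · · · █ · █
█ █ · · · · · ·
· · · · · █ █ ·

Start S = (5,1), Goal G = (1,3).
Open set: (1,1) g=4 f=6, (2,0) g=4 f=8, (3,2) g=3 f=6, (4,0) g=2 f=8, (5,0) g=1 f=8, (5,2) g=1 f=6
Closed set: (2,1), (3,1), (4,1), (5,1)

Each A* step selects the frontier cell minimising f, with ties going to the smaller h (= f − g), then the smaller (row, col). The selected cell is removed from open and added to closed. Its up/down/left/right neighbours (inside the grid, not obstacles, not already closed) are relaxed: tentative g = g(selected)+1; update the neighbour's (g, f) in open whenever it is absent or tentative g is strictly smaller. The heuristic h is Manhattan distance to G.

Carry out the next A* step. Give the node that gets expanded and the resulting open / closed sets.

expanded=(1,1); open=[(0,1) g=5 f=8, (1,0) g=5 f=8, (1,2) g=5 f=6, (2,0) g=4 f=8, (3,2) g=3 f=6, (4,0) g=2 f=8, (5,0) g=1 f=8, (5,2) g=1 f=6]; closed=[(1,1), (2,1), (3,1), (4,1), (5,1)]

step 1: expand (1,1) (f=6, h=2) → closed; open now [(0,1) g=5 f=8, (1,0) g=5 f=8, (1,2) g=5 f=6, (2,0) g=4 f=8, (3,2) g=3 f=6, (4,0) g=2 f=8, (5,0) g=1 f=8, (5,2) g=1 f=6]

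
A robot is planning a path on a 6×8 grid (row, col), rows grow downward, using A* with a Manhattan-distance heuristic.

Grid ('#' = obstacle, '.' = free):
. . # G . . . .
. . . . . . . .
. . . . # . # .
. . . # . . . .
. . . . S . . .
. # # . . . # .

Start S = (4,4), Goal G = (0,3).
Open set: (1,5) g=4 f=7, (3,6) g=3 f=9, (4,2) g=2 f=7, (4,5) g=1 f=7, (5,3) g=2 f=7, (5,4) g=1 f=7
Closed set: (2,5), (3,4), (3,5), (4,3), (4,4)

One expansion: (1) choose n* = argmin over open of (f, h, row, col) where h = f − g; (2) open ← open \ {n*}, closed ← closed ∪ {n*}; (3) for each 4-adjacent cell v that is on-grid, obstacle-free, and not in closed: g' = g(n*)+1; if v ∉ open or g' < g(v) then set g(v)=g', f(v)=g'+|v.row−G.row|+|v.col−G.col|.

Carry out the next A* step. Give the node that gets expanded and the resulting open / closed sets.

expanded=(1,5); open=[(0,5) g=5 f=7, (1,4) g=5 f=7, (1,6) g=5 f=9, (3,6) g=3 f=9, (4,2) g=2 f=7, (4,5) g=1 f=7, (5,3) g=2 f=7, (5,4) g=1 f=7]; closed=[(1,5), (2,5), (3,4), (3,5), (4,3), (4,4)]

step 1: expand (1,5) (f=7, h=3) → closed; open now [(0,5) g=5 f=7, (1,4) g=5 f=7, (1,6) g=5 f=9, (3,6) g=3 f=9, (4,2) g=2 f=7, (4,5) g=1 f=7, (5,3) g=2 f=7, (5,4) g=1 f=7]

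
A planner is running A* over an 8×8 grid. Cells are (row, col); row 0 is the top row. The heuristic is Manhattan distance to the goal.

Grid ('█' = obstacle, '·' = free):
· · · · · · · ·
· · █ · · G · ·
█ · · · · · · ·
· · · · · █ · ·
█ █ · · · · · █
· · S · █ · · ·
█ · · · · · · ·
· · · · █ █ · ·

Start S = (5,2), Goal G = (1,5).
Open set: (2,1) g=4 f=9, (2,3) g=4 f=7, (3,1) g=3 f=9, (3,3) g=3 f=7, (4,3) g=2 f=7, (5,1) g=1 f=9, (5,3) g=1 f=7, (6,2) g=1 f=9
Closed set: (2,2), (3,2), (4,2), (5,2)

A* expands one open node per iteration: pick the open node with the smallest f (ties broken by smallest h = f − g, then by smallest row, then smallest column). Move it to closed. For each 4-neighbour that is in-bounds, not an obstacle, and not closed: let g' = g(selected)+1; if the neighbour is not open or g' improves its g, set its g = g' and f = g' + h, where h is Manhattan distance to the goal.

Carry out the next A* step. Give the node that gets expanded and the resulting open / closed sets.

expanded=(2,3); open=[(1,3) g=5 f=7, (2,1) g=4 f=9, (2,4) g=5 f=7, (3,1) g=3 f=9, (3,3) g=3 f=7, (4,3) g=2 f=7, (5,1) g=1 f=9, (5,3) g=1 f=7, (6,2) g=1 f=9]; closed=[(2,2), (2,3), (3,2), (4,2), (5,2)]

step 1: expand (2,3) (f=7, h=3) → closed; open now [(1,3) g=5 f=7, (2,1) g=4 f=9, (2,4) g=5 f=7, (3,1) g=3 f=9, (3,3) g=3 f=7, (4,3) g=2 f=7, (5,1) g=1 f=9, (5,3) g=1 f=7, (6,2) g=1 f=9]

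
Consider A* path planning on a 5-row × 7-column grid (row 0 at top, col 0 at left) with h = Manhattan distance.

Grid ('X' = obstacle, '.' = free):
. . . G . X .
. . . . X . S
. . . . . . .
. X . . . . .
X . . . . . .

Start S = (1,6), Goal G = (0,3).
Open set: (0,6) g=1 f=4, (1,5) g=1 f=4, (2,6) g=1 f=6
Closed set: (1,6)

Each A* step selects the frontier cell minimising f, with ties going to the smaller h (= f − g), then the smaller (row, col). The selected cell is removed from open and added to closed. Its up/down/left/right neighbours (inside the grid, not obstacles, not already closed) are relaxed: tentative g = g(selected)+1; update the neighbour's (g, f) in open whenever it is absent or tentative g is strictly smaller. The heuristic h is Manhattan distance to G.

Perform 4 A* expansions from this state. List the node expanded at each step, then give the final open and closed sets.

order=[(0,6) → (1,5) → (2,5) → (2,4)]; open=[(2,3) g=4 f=6, (2,6) g=1 f=6, (3,4) g=4 f=8, (3,5) g=3 f=8]; closed=[(0,6), (1,5), (1,6), (2,4), (2,5)]

step 1: expand (0,6) (f=4, h=3) → closed; open now [(1,5) g=1 f=4, (2,6) g=1 f=6]
step 2: expand (1,5) (f=4, h=3) → closed; open now [(2,5) g=2 f=6, (2,6) g=1 f=6]
step 3: expand (2,5) (f=6, h=4) → closed; open now [(2,4) g=3 f=6, (2,6) g=1 f=6, (3,5) g=3 f=8]
step 4: expand (2,4) (f=6, h=3) → closed; open now [(2,3) g=4 f=6, (2,6) g=1 f=6, (3,4) g=4 f=8, (3,5) g=3 f=8]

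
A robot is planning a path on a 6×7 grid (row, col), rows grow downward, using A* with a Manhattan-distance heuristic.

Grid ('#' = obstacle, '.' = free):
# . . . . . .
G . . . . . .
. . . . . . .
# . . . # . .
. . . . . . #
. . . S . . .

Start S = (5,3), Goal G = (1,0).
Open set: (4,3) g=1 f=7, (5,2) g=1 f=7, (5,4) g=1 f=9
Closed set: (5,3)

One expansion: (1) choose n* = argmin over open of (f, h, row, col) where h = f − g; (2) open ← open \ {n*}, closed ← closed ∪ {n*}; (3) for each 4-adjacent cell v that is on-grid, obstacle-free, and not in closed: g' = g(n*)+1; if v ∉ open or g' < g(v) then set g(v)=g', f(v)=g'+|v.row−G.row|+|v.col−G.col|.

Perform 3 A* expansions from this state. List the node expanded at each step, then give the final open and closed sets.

order=[(4,3) → (3,3) → (2,3)]; open=[(1,3) g=4 f=7, (2,2) g=4 f=7, (2,4) g=4 f=9, (3,2) g=3 f=7, (4,2) g=2 f=7, (4,4) g=2 f=9, (5,2) g=1 f=7, (5,4) g=1 f=9]; closed=[(2,3), (3,3), (4,3), (5,3)]

step 1: expand (4,3) (f=7, h=6) → closed; open now [(3,3) g=2 f=7, (4,2) g=2 f=7, (4,4) g=2 f=9, (5,2) g=1 f=7, (5,4) g=1 f=9]
step 2: expand (3,3) (f=7, h=5) → closed; open now [(2,3) g=3 f=7, (3,2) g=3 f=7, (4,2) g=2 f=7, (4,4) g=2 f=9, (5,2) g=1 f=7, (5,4) g=1 f=9]
step 3: expand (2,3) (f=7, h=4) → closed; open now [(1,3) g=4 f=7, (2,2) g=4 f=7, (2,4) g=4 f=9, (3,2) g=3 f=7, (4,2) g=2 f=7, (4,4) g=2 f=9, (5,2) g=1 f=7, (5,4) g=1 f=9]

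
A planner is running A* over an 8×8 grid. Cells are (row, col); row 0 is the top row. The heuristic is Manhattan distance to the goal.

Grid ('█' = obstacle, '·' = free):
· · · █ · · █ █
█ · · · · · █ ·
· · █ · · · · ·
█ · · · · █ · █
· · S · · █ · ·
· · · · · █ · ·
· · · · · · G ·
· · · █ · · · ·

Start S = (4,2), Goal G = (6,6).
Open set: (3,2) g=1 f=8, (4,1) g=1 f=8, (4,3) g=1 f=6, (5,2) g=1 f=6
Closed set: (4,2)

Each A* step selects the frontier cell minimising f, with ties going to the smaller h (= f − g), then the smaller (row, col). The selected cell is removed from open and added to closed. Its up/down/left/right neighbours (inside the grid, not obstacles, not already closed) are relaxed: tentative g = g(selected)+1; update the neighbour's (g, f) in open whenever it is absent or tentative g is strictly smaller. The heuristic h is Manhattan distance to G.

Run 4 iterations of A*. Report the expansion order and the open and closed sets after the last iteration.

order=[(4,3) → (4,4) → (5,4) → (6,4)]; open=[(3,2) g=1 f=8, (3,3) g=2 f=8, (3,4) g=3 f=8, (4,1) g=1 f=8, (5,2) g=1 f=6, (5,3) g=2 f=6, (6,3) g=5 f=8, (6,5) g=5 f=6, (7,4) g=5 f=8]; closed=[(4,2), (4,3), (4,4), (5,4), (6,4)]

step 1: expand (4,3) (f=6, h=5) → closed; open now [(3,2) g=1 f=8, (3,3) g=2 f=8, (4,1) g=1 f=8, (4,4) g=2 f=6, (5,2) g=1 f=6, (5,3) g=2 f=6]
step 2: expand (4,4) (f=6, h=4) → closed; open now [(3,2) g=1 f=8, (3,3) g=2 f=8, (3,4) g=3 f=8, (4,1) g=1 f=8, (5,2) g=1 f=6, (5,3) g=2 f=6, (5,4) g=3 f=6]
step 3: expand (5,4) (f=6, h=3) → closed; open now [(3,2) g=1 f=8, (3,3) g=2 f=8, (3,4) g=3 f=8, (4,1) g=1 f=8, (5,2) g=1 f=6, (5,3) g=2 f=6, (6,4) g=4 f=6]
step 4: expand (6,4) (f=6, h=2) → closed; open now [(3,2) g=1 f=8, (3,3) g=2 f=8, (3,4) g=3 f=8, (4,1) g=1 f=8, (5,2) g=1 f=6, (5,3) g=2 f=6, (6,3) g=5 f=8, (6,5) g=5 f=6, (7,4) g=5 f=8]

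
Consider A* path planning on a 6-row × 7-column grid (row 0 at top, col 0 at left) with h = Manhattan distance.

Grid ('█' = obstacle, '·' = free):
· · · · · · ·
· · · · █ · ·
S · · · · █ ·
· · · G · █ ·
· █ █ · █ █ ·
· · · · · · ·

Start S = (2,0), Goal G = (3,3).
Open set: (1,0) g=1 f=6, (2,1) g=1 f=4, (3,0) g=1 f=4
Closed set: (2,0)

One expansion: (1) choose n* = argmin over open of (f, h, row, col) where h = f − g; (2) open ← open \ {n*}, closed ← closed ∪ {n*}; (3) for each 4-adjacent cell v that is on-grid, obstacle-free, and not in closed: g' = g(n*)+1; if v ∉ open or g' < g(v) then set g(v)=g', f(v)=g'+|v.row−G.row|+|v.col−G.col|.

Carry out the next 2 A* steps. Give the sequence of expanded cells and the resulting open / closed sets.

order=[(2,1) → (2,2)]; open=[(1,0) g=1 f=6, (1,1) g=2 f=6, (1,2) g=3 f=6, (2,3) g=3 f=4, (3,0) g=1 f=4, (3,1) g=2 f=4, (3,2) g=3 f=4]; closed=[(2,0), (2,1), (2,2)]

step 1: expand (2,1) (f=4, h=3) → closed; open now [(1,0) g=1 f=6, (1,1) g=2 f=6, (2,2) g=2 f=4, (3,0) g=1 f=4, (3,1) g=2 f=4]
step 2: expand (2,2) (f=4, h=2) → closed; open now [(1,0) g=1 f=6, (1,1) g=2 f=6, (1,2) g=3 f=6, (2,3) g=3 f=4, (3,0) g=1 f=4, (3,1) g=2 f=4, (3,2) g=3 f=4]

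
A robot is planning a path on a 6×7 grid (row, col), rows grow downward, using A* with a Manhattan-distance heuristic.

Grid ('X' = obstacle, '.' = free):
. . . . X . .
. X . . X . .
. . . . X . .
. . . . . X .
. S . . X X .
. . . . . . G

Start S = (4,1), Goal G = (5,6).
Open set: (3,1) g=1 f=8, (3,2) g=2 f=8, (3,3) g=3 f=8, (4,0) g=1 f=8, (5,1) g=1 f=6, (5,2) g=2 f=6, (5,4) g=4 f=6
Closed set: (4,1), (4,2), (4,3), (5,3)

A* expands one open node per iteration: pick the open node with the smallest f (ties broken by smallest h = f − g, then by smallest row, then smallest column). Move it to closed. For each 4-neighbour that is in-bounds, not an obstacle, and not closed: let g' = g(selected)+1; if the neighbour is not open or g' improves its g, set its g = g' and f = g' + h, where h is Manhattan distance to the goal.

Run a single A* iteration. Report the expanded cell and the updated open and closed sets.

expanded=(5,4); open=[(3,1) g=1 f=8, (3,2) g=2 f=8, (3,3) g=3 f=8, (4,0) g=1 f=8, (5,1) g=1 f=6, (5,2) g=2 f=6, (5,5) g=5 f=6]; closed=[(4,1), (4,2), (4,3), (5,3), (5,4)]

step 1: expand (5,4) (f=6, h=2) → closed; open now [(3,1) g=1 f=8, (3,2) g=2 f=8, (3,3) g=3 f=8, (4,0) g=1 f=8, (5,1) g=1 f=6, (5,2) g=2 f=6, (5,5) g=5 f=6]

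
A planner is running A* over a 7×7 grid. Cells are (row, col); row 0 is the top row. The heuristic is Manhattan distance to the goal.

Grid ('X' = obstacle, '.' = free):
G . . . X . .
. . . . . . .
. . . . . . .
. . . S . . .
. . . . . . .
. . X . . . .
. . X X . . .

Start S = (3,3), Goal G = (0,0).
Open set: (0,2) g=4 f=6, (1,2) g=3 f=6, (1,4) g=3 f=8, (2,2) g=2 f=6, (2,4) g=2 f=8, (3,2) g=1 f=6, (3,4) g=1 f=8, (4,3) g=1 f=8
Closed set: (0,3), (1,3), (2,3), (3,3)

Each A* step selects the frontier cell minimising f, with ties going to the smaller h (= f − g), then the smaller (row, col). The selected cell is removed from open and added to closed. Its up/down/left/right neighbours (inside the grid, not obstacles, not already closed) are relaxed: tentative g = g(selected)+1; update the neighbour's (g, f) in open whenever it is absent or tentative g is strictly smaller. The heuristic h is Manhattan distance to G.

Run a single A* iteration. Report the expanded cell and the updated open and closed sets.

step 1: expand (0,2) (f=6, h=2) → closed; open now [(0,1) g=5 f=6, (1,2) g=3 f=6, (1,4) g=3 f=8, (2,2) g=2 f=6, (2,4) g=2 f=8, (3,2) g=1 f=6, (3,4) g=1 f=8, (4,3) g=1 f=8]

expanded=(0,2); open=[(0,1) g=5 f=6, (1,2) g=3 f=6, (1,4) g=3 f=8, (2,2) g=2 f=6, (2,4) g=2 f=8, (3,2) g=1 f=6, (3,4) g=1 f=8, (4,3) g=1 f=8]; closed=[(0,2), (0,3), (1,3), (2,3), (3,3)]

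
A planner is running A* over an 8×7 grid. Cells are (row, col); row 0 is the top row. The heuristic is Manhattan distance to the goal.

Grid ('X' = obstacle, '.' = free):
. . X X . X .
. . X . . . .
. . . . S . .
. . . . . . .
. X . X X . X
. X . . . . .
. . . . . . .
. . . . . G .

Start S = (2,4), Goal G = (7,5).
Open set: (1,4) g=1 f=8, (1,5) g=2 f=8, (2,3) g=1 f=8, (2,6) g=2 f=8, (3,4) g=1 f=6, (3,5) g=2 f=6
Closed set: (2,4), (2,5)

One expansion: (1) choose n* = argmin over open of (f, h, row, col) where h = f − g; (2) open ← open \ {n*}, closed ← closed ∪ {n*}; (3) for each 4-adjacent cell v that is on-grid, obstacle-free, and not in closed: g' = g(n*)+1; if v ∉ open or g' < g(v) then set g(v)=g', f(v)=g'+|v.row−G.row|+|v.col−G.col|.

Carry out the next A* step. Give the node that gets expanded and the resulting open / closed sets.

expanded=(3,5); open=[(1,4) g=1 f=8, (1,5) g=2 f=8, (2,3) g=1 f=8, (2,6) g=2 f=8, (3,4) g=1 f=6, (3,6) g=3 f=8, (4,5) g=3 f=6]; closed=[(2,4), (2,5), (3,5)]

step 1: expand (3,5) (f=6, h=4) → closed; open now [(1,4) g=1 f=8, (1,5) g=2 f=8, (2,3) g=1 f=8, (2,6) g=2 f=8, (3,4) g=1 f=6, (3,6) g=3 f=8, (4,5) g=3 f=6]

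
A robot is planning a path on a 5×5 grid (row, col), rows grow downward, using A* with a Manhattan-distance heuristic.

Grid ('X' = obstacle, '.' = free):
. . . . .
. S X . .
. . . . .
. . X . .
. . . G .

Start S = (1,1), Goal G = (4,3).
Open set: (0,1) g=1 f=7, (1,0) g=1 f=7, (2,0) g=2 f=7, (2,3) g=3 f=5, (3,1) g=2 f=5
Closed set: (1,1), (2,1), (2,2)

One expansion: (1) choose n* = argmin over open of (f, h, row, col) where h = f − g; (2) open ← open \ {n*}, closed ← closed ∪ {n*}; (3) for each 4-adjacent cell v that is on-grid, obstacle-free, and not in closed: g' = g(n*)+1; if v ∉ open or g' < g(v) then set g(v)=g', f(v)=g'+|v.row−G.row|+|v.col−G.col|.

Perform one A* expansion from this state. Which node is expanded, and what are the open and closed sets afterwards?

expanded=(2,3); open=[(0,1) g=1 f=7, (1,0) g=1 f=7, (1,3) g=4 f=7, (2,0) g=2 f=7, (2,4) g=4 f=7, (3,1) g=2 f=5, (3,3) g=4 f=5]; closed=[(1,1), (2,1), (2,2), (2,3)]

step 1: expand (2,3) (f=5, h=2) → closed; open now [(0,1) g=1 f=7, (1,0) g=1 f=7, (1,3) g=4 f=7, (2,0) g=2 f=7, (2,4) g=4 f=7, (3,1) g=2 f=5, (3,3) g=4 f=5]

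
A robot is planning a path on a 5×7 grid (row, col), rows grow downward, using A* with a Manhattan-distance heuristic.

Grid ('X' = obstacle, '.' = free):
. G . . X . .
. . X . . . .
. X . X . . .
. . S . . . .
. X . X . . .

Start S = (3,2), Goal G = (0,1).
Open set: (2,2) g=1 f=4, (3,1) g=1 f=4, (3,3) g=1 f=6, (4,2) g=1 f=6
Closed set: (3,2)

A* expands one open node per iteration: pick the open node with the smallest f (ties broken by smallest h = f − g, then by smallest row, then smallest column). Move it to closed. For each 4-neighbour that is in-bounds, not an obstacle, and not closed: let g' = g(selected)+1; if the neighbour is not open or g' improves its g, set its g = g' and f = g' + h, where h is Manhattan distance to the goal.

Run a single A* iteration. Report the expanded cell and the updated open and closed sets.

step 1: expand (2,2) (f=4, h=3) → closed; open now [(3,1) g=1 f=4, (3,3) g=1 f=6, (4,2) g=1 f=6]

expanded=(2,2); open=[(3,1) g=1 f=4, (3,3) g=1 f=6, (4,2) g=1 f=6]; closed=[(2,2), (3,2)]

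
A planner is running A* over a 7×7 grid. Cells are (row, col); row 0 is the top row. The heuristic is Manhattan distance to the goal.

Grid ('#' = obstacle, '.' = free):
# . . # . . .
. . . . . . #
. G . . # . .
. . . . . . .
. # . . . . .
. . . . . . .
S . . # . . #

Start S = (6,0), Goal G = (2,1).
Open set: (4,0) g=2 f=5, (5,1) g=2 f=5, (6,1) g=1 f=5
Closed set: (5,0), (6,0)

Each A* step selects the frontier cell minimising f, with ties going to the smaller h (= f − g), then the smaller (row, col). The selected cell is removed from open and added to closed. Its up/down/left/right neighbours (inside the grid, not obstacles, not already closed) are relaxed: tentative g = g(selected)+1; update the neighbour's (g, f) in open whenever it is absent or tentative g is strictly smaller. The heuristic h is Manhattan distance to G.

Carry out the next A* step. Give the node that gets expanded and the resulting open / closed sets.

step 1: expand (4,0) (f=5, h=3) → closed; open now [(3,0) g=3 f=5, (5,1) g=2 f=5, (6,1) g=1 f=5]

expanded=(4,0); open=[(3,0) g=3 f=5, (5,1) g=2 f=5, (6,1) g=1 f=5]; closed=[(4,0), (5,0), (6,0)]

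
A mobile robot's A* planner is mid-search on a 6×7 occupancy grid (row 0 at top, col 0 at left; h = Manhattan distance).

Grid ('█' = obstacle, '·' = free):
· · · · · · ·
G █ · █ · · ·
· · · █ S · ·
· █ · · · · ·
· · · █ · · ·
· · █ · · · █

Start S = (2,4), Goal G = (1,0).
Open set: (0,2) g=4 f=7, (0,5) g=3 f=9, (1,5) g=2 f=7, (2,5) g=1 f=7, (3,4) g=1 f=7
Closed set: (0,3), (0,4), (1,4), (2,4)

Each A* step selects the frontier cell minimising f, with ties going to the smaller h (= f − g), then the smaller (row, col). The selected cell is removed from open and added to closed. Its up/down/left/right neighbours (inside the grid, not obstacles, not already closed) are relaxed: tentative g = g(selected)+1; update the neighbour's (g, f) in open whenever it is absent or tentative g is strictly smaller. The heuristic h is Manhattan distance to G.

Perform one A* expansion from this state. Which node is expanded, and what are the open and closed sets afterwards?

expanded=(0,2); open=[(0,1) g=5 f=7, (0,5) g=3 f=9, (1,2) g=5 f=7, (1,5) g=2 f=7, (2,5) g=1 f=7, (3,4) g=1 f=7]; closed=[(0,2), (0,3), (0,4), (1,4), (2,4)]

step 1: expand (0,2) (f=7, h=3) → closed; open now [(0,1) g=5 f=7, (0,5) g=3 f=9, (1,2) g=5 f=7, (1,5) g=2 f=7, (2,5) g=1 f=7, (3,4) g=1 f=7]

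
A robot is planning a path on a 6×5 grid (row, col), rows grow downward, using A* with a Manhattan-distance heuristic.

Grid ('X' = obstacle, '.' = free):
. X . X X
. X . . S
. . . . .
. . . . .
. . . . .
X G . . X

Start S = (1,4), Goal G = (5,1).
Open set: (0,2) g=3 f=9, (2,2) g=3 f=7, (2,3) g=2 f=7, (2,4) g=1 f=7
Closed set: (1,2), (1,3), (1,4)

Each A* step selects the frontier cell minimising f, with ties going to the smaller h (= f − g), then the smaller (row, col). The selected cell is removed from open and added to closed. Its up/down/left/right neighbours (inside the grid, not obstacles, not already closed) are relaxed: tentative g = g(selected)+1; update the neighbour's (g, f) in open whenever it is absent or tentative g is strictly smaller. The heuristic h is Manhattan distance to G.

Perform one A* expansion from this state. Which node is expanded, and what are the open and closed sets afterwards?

step 1: expand (2,2) (f=7, h=4) → closed; open now [(0,2) g=3 f=9, (2,1) g=4 f=7, (2,3) g=2 f=7, (2,4) g=1 f=7, (3,2) g=4 f=7]

expanded=(2,2); open=[(0,2) g=3 f=9, (2,1) g=4 f=7, (2,3) g=2 f=7, (2,4) g=1 f=7, (3,2) g=4 f=7]; closed=[(1,2), (1,3), (1,4), (2,2)]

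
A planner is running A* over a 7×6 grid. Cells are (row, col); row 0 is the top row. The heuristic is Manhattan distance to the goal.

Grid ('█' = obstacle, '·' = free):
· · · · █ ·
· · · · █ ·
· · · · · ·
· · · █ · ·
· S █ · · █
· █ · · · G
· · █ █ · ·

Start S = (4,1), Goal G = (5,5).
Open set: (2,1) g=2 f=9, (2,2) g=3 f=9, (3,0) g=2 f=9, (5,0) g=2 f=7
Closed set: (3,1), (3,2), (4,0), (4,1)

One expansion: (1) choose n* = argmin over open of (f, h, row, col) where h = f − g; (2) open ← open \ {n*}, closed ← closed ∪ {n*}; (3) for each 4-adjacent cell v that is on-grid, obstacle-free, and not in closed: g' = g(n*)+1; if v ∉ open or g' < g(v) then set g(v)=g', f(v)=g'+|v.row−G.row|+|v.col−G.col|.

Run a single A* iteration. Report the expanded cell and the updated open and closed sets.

expanded=(5,0); open=[(2,1) g=2 f=9, (2,2) g=3 f=9, (3,0) g=2 f=9, (6,0) g=3 f=9]; closed=[(3,1), (3,2), (4,0), (4,1), (5,0)]

step 1: expand (5,0) (f=7, h=5) → closed; open now [(2,1) g=2 f=9, (2,2) g=3 f=9, (3,0) g=2 f=9, (6,0) g=3 f=9]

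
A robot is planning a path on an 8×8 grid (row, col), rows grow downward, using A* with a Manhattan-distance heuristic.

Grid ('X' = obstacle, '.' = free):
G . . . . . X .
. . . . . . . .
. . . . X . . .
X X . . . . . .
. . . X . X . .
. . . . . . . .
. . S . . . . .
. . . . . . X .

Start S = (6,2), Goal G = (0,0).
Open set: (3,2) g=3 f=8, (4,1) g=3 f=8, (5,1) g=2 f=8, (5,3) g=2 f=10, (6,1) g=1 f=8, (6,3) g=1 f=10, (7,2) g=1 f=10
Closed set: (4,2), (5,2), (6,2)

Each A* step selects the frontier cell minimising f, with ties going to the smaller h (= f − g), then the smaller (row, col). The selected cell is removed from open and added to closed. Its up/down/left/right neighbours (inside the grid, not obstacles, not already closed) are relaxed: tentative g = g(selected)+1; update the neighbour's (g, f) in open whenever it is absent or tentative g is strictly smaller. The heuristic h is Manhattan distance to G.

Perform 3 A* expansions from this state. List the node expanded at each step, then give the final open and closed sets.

step 1: expand (3,2) (f=8, h=5) → closed; open now [(2,2) g=4 f=8, (3,3) g=4 f=10, (4,1) g=3 f=8, (5,1) g=2 f=8, (5,3) g=2 f=10, (6,1) g=1 f=8, (6,3) g=1 f=10, (7,2) g=1 f=10]
step 2: expand (2,2) (f=8, h=4) → closed; open now [(1,2) g=5 f=8, (2,1) g=5 f=8, (2,3) g=5 f=10, (3,3) g=4 f=10, (4,1) g=3 f=8, (5,1) g=2 f=8, (5,3) g=2 f=10, (6,1) g=1 f=8, (6,3) g=1 f=10, (7,2) g=1 f=10]
step 3: expand (1,2) (f=8, h=3) → closed; open now [(0,2) g=6 f=8, (1,1) g=6 f=8, (1,3) g=6 f=10, (2,1) g=5 f=8, (2,3) g=5 f=10, (3,3) g=4 f=10, (4,1) g=3 f=8, (5,1) g=2 f=8, (5,3) g=2 f=10, (6,1) g=1 f=8, (6,3) g=1 f=10, (7,2) g=1 f=10]

order=[(3,2) → (2,2) → (1,2)]; open=[(0,2) g=6 f=8, (1,1) g=6 f=8, (1,3) g=6 f=10, (2,1) g=5 f=8, (2,3) g=5 f=10, (3,3) g=4 f=10, (4,1) g=3 f=8, (5,1) g=2 f=8, (5,3) g=2 f=10, (6,1) g=1 f=8, (6,3) g=1 f=10, (7,2) g=1 f=10]; closed=[(1,2), (2,2), (3,2), (4,2), (5,2), (6,2)]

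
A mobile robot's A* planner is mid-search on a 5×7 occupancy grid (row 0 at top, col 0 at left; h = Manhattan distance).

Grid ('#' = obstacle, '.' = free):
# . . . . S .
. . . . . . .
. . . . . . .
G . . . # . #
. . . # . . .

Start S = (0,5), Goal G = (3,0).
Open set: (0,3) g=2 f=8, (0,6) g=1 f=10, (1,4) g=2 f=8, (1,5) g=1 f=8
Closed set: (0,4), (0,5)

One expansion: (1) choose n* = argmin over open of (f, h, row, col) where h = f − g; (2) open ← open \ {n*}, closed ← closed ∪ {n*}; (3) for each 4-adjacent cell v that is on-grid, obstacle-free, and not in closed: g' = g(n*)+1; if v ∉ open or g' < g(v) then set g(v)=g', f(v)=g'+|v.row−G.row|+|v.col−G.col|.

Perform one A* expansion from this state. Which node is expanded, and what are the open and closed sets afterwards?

expanded=(0,3); open=[(0,2) g=3 f=8, (0,6) g=1 f=10, (1,3) g=3 f=8, (1,4) g=2 f=8, (1,5) g=1 f=8]; closed=[(0,3), (0,4), (0,5)]

step 1: expand (0,3) (f=8, h=6) → closed; open now [(0,2) g=3 f=8, (0,6) g=1 f=10, (1,3) g=3 f=8, (1,4) g=2 f=8, (1,5) g=1 f=8]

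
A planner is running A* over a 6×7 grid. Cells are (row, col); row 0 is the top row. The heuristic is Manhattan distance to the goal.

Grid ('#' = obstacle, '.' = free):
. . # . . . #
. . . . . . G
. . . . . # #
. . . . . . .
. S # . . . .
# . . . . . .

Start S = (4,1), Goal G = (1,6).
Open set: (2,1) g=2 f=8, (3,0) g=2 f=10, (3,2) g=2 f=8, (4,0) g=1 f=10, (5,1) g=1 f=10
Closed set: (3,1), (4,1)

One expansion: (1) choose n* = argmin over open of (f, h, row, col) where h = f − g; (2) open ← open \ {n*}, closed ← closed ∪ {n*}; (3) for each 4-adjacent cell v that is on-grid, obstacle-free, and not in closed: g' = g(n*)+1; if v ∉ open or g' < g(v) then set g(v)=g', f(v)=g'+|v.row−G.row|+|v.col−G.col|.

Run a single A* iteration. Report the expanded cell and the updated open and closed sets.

expanded=(2,1); open=[(1,1) g=3 f=8, (2,0) g=3 f=10, (2,2) g=3 f=8, (3,0) g=2 f=10, (3,2) g=2 f=8, (4,0) g=1 f=10, (5,1) g=1 f=10]; closed=[(2,1), (3,1), (4,1)]

step 1: expand (2,1) (f=8, h=6) → closed; open now [(1,1) g=3 f=8, (2,0) g=3 f=10, (2,2) g=3 f=8, (3,0) g=2 f=10, (3,2) g=2 f=8, (4,0) g=1 f=10, (5,1) g=1 f=10]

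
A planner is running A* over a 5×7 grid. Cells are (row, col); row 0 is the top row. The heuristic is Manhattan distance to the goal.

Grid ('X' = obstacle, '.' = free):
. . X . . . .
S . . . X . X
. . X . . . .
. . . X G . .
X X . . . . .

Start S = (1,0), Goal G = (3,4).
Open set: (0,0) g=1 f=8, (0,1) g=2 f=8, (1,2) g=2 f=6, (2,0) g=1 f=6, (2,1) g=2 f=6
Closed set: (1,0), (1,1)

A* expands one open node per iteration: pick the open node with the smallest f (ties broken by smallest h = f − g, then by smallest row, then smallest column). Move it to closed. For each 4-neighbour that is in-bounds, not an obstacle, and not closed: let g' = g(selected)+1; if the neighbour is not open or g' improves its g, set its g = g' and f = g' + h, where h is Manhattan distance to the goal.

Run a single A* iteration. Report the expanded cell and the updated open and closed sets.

step 1: expand (1,2) (f=6, h=4) → closed; open now [(0,0) g=1 f=8, (0,1) g=2 f=8, (1,3) g=3 f=6, (2,0) g=1 f=6, (2,1) g=2 f=6]

expanded=(1,2); open=[(0,0) g=1 f=8, (0,1) g=2 f=8, (1,3) g=3 f=6, (2,0) g=1 f=6, (2,1) g=2 f=6]; closed=[(1,0), (1,1), (1,2)]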